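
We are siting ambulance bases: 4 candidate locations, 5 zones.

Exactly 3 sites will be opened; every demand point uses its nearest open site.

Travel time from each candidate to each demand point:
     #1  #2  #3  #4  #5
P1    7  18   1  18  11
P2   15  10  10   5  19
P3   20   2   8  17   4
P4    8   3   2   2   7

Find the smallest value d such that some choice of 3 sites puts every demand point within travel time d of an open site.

Open {P1, P2, P3}.
  Farthest demand point is #1 at travel time 7 (to P1); all others are ≤ 7.
With {P1, P2, P4} the worst case is 7.
With {P1, P3, P4} the worst case is 7.
No size-3 selection achieves below 7.

7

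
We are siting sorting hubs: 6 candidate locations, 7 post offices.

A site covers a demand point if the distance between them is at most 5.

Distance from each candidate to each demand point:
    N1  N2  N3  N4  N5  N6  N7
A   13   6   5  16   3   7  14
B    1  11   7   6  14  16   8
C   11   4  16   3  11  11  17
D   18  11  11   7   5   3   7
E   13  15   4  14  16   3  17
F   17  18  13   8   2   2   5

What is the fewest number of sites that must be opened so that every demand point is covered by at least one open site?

4

Coverage sets (demand points within 5 of each site):
  A: {N3, N5}
  B: {N1}
  C: {N2, N4}
  D: {N5, N6}
  E: {N3, N6}
  F: {N5, N6, N7}
No 3 sites suffice: every size-3 union leaves at least one demand point uncovered.
But {A, B, C, F} covers everything, so the minimum is 4.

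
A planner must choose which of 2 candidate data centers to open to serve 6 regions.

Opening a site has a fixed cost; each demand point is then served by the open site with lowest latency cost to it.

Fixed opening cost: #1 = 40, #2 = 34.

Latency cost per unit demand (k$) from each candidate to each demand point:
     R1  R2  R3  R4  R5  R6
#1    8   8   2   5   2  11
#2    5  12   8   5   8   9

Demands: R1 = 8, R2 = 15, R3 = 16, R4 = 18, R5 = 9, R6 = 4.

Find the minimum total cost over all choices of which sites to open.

408

Open {#1}: assign each demand point to its cheapest open site.
  R1→#1 8×8=64, R2→#1 15×8=120, R3→#1 16×2=32, R4→#1 18×5=90, R5→#1 9×2=18, R6→#1 4×11=44
  latency cost 368, fixed 40 → total 408.
Compare {#1, #2}: latency cost 336 + fixed 74 = 410.
Compare {#2}: latency cost 546 + fixed 34 = 580.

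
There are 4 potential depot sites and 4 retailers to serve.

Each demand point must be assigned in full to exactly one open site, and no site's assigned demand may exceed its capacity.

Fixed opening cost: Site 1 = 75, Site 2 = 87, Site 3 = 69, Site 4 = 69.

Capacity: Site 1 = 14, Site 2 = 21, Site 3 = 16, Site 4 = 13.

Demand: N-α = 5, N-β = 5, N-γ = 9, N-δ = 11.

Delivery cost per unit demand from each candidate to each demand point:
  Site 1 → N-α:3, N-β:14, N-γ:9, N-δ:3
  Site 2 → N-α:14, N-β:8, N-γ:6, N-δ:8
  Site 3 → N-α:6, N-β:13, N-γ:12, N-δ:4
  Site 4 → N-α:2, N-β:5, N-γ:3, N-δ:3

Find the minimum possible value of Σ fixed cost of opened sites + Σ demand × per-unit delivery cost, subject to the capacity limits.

324

Open {Site 2, Site 3}; cheapest assignment that respects the capacities:
  Site 2 (cap 21, load 14): N-β, N-γ — cost 5×8 + 9×6 = 94
  Site 3 (cap 16, load 16): N-α, N-δ — cost 5×6 + 11×4 = 74
  Shipping 168, fixed 156 → total 324.
  Any other capacity-feasible assignment to {Site 2, Site 3} ships for at least 168.
Compare {Site 2, Site 4}: its best feasible assignment gives total 333.
Compare {Site 1, Site 3}: its best feasible assignment gives total 349.
Every other set of open sites that can feasibly serve all demand totals ≥ 333 even under its best assignment. Minimum: 324.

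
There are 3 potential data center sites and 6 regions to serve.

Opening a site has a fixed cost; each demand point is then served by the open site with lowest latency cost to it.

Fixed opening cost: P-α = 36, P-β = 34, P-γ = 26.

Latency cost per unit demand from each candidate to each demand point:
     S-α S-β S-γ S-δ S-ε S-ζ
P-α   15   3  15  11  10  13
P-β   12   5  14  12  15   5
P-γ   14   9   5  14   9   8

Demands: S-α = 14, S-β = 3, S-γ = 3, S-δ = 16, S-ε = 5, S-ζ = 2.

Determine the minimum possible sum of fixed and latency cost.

505

Open {P-β, P-γ}: assign each demand point to its cheapest open site.
  S-α→P-β 14×12=168, S-β→P-β 3×5=15, S-γ→P-γ 3×5=15, S-δ→P-β 16×12=192, S-ε→P-γ 5×9=45, S-ζ→P-β 2×5=10
  latency cost 445, fixed 60 → total 505.
Compare {P-α, P-γ}: latency cost 457 + fixed 62 = 519.
Compare {P-α, P-β, P-γ}: latency cost 423 + fixed 96 = 519.
Compare {P-α, P-β}: latency cost 455 + fixed 70 = 525.
All other subsets cost ≥ 519. Minimum total cost: 505.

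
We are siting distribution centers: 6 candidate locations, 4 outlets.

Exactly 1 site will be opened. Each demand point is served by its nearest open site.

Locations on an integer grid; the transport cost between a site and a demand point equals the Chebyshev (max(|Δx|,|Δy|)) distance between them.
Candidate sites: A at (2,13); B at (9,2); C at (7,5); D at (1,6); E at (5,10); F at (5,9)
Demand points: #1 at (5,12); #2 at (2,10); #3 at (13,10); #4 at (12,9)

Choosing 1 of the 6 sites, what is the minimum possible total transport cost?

20

Open {E}.
  #1→E 2, #2→E 3, #3→E 8, #4→E 7  ⇒ total 20.
Compare {F}: total 21.
Compare {C}: total 23.
No size-1 selection does better; minimum is 20.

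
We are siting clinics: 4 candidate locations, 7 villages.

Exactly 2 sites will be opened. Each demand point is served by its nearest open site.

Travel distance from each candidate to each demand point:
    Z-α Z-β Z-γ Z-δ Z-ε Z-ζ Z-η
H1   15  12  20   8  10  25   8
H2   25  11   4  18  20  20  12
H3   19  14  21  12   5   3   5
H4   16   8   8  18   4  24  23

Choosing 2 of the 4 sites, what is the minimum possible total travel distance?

56

Open {H3, H4}.
  Z-α→H4 16, Z-β→H4 8, Z-γ→H4 8, Z-δ→H3 12, Z-ε→H4 4, Z-ζ→H3 3, Z-η→H3 5  ⇒ total 56.
Compare {H2, H3}: total 59.
Compare {H1, H3}: total 68.
No size-2 selection does better; minimum is 56.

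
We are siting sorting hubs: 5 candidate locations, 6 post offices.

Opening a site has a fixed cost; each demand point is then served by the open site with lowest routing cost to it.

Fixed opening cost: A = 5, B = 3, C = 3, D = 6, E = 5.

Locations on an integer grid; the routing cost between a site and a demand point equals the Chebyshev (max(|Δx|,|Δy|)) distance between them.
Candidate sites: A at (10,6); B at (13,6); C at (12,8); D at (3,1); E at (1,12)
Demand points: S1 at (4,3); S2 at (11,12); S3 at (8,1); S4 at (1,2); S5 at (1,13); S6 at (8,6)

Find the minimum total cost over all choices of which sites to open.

Open {C, D, E}: assign each demand point to its cheapest open site.
  S1→D 2, S2→C 4, S3→D 5, S4→D 2, S5→E 1, S6→C 4
  routing cost 18, fixed 14 → total 32.
Compare {A, D, E}: routing cost 18 + fixed 16 = 34.
Compare {B, D, E}: routing cost 21 + fixed 14 = 35.
Compare {A, C, D, E}: routing cost 16 + fixed 19 = 35.
All other subsets cost ≥ 34. Minimum total cost: 32.

32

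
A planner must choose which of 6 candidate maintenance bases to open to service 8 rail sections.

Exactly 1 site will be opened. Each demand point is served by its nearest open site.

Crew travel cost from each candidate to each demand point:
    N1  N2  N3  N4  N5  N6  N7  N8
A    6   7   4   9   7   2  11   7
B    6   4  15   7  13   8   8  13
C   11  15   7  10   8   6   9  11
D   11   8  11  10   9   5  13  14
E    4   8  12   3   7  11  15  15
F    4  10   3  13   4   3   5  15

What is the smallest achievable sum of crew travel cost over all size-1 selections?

53

Open {A}.
  N1→A 6, N2→A 7, N3→A 4, N4→A 9, N5→A 7, N6→A 2, N7→A 11, N8→A 7  ⇒ total 53.
Compare {F}: total 57.
Compare {B}: total 74.
No size-1 selection does better; minimum is 53.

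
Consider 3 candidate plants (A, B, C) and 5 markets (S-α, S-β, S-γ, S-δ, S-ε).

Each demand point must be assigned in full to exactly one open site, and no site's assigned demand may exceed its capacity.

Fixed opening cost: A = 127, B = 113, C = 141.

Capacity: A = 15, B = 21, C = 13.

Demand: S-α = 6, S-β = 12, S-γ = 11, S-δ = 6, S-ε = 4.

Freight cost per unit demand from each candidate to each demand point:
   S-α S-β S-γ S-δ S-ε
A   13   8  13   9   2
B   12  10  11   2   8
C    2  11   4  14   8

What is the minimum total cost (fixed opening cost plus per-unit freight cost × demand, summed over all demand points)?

Open {A, B, C}; cheapest assignment that respects the capacities:
  A (cap 15, load 12): S-β — cost 12×8 = 96
  B (cap 21, load 16): S-α, S-δ, S-ε — cost 6×12 + 6×2 + 4×8 = 116
  C (cap 13, load 11): S-γ — cost 11×4 = 44
  Shipping 256, fixed 381 → total 637.
  Any other capacity-feasible assignment to {A, B, C} ships for at least 256.
Total demand is 39 and no other set of sites has combined capacity ≥ 39, so {A, B, C} is the only feasible choice of open sites. Minimum: 637.

637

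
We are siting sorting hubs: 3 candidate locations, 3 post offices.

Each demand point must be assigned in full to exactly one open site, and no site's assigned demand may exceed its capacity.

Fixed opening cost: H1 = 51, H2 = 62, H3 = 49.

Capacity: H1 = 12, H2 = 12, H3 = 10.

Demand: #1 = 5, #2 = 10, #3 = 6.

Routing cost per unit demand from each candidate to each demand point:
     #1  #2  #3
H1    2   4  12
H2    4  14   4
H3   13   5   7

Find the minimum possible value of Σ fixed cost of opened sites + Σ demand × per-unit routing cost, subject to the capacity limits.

197

Open {H1, H2}; cheapest assignment that respects the capacities:
  H1 (cap 12, load 10): #2 — cost 10×4 = 40
  H2 (cap 12, load 11): #1, #3 — cost 5×4 + 6×4 = 44
  Shipping 84, fixed 113 → total 197.
  Any other capacity-feasible assignment to {H1, H2} ships for at least 84.
Compare {H2, H3}: its best feasible assignment gives total 205.
Compare {H1, H3}: its best feasible assignment gives total 232.
Every other set of open sites that can feasibly serve all demand totals ≥ 205 even under its best assignment. Minimum: 197.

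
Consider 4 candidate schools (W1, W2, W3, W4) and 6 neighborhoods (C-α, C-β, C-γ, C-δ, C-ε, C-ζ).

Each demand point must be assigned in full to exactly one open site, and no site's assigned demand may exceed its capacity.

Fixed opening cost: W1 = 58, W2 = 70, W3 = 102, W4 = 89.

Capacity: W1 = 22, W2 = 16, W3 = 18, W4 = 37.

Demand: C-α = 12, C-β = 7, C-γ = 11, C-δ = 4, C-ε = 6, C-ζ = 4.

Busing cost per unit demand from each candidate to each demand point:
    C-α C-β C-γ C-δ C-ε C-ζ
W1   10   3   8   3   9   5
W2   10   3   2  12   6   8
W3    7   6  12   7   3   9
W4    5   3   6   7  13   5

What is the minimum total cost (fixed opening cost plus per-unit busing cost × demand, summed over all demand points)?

380

Open {W1, W4}; cheapest assignment that respects the capacities:
  W1 (cap 22, load 21): C-β, C-δ, C-ε, C-ζ — cost 7×3 + 4×3 + 6×9 + 4×5 = 107
  W4 (cap 37, load 23): C-α, C-γ — cost 12×5 + 11×6 = 126
  Shipping 233, fixed 147 → total 380.
  Any other capacity-feasible assignment to {W1, W4} ships for at least 233.
Compare {W2, W4}: its best feasible assignment gives total 388.
Compare {W3, W4}: its best feasible assignment gives total 404.
Every other set of open sites that can feasibly serve all demand totals ≥ 388 even under its best assignment. Minimum: 380.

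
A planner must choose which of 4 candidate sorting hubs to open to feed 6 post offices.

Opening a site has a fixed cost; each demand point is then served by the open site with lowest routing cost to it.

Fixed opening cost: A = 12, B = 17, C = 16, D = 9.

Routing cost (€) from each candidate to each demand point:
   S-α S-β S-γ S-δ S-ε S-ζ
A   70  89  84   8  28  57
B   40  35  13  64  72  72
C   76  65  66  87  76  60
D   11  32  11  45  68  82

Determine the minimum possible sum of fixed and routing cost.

168

Open {A, D}: assign each demand point to its cheapest open site.
  S-α→D 11, S-β→D 32, S-γ→D 11, S-δ→A 8, S-ε→A 28, S-ζ→A 57
  routing cost 147, fixed 21 → total 168.
Compare {A, C, D}: routing cost 147 + fixed 37 = 184.
Compare {A, B, D}: routing cost 147 + fixed 38 = 185.
Compare {A, B, C, D}: routing cost 147 + fixed 54 = 201.
All other subsets cost ≥ 184. Minimum total cost: 168.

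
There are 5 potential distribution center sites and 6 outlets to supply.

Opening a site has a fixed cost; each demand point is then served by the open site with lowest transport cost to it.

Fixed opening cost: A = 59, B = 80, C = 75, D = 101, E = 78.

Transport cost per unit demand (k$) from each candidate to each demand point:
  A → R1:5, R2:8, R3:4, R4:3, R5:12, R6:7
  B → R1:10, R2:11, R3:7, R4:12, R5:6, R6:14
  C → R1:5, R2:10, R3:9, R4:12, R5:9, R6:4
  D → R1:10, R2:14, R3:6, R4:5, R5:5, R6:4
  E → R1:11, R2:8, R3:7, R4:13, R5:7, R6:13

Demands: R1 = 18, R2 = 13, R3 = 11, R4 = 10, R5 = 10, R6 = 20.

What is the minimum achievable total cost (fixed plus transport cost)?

Open {A, D}: assign each demand point to its cheapest open site.
  R1→A 18×5=90, R2→A 13×8=104, R3→A 11×4=44, R4→A 10×3=30, R5→D 10×5=50, R6→D 20×4=80
  transport cost 398, fixed 160 → total 558.
Compare {A, C}: transport cost 438 + fixed 134 = 572.
Compare {A}: transport cost 528 + fixed 59 = 587.
Compare {A, B}: transport cost 468 + fixed 139 = 607.
All other subsets cost ≥ 572. Minimum total cost: 558.

558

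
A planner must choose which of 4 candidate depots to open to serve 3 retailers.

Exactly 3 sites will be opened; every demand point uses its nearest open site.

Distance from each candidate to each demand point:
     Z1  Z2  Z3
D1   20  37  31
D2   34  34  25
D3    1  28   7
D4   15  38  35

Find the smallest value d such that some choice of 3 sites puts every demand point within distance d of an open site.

Open {D1, D2, D3}.
  Farthest demand point is Z2 at distance 28 (to D3); all others are ≤ 28.
With {D1, D3, D4} the worst case is 28.
With {D2, D3, D4} the worst case is 28.
No size-3 selection achieves below 28.

28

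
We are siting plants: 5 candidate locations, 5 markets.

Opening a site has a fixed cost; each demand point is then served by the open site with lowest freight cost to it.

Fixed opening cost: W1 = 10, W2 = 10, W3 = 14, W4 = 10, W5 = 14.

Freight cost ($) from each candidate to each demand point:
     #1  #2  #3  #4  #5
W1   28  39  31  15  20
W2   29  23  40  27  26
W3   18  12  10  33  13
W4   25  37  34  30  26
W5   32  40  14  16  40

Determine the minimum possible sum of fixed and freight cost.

92

Open {W1, W3}: assign each demand point to its cheapest open site.
  #1→W3 18, #2→W3 12, #3→W3 10, #4→W1 15, #5→W3 13
  freight cost 68, fixed 24 → total 92.
Compare {W3, W5}: freight cost 69 + fixed 28 = 97.
Compare {W3}: freight cost 86 + fixed 14 = 100.
Compare {W1, W2, W3}: freight cost 68 + fixed 34 = 102.
All other subsets cost ≥ 97. Minimum total cost: 92.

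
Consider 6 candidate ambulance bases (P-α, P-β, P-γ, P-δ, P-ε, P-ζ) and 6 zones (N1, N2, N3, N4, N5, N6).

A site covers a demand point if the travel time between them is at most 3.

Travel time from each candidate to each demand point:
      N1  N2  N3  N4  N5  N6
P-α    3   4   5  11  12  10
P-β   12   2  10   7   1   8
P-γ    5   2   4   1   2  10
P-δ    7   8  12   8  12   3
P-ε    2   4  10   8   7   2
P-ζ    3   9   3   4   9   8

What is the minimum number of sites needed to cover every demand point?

Coverage sets (demand points within 3 of each site):
  P-α: {N1}
  P-β: {N2, N5}
  P-γ: {N2, N4, N5}
  P-δ: {N6}
  P-ε: {N1, N6}
  P-ζ: {N1, N3}
No 2 sites suffice: every size-2 union leaves at least one demand point uncovered.
But {P-γ, P-δ, P-ζ} covers everything, so the minimum is 3.

3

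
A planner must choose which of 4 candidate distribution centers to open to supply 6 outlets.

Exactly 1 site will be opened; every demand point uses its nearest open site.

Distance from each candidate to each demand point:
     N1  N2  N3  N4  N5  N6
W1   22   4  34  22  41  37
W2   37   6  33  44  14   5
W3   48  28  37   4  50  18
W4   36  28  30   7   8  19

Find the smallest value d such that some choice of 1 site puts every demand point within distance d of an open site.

Open {W4}.
  Farthest demand point is N1 at distance 36 (to W4); all others are ≤ 36.
With {W1} the worst case is 41.
With {W2} the worst case is 44.
No size-1 selection achieves below 36.

36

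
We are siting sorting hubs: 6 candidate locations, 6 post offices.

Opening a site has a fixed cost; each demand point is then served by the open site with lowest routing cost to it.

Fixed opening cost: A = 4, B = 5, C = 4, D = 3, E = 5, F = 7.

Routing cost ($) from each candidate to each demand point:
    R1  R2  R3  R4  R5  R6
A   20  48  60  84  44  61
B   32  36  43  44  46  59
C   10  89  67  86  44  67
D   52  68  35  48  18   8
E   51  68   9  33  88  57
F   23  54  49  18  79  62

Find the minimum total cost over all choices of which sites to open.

123

Open {B, C, D, E, F}: assign each demand point to its cheapest open site.
  R1→C 10, R2→B 36, R3→E 9, R4→F 18, R5→D 18, R6→D 8
  routing cost 99, fixed 24 → total 123.
Compare {A, B, C, D, E, F}: routing cost 99 + fixed 28 = 127.
Compare {B, C, D, E}: routing cost 114 + fixed 17 = 131.
Compare {B, D, E, F}: routing cost 112 + fixed 20 = 132.
All other subsets cost ≥ 127. Minimum total cost: 123.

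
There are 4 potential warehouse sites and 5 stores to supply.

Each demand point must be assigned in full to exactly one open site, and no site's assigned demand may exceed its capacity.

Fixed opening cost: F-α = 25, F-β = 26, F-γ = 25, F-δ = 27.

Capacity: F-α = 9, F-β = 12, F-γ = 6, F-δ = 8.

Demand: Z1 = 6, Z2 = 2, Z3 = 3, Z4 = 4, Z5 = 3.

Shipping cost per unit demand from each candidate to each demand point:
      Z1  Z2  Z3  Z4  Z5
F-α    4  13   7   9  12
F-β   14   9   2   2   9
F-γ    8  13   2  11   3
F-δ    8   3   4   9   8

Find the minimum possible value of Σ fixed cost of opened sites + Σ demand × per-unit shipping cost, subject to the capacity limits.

Open {F-α, F-β}; cheapest assignment that respects the capacities:
  F-α (cap 9, load 6): Z1 — cost 6×4 = 24
  F-β (cap 12, load 12): Z2, Z3, Z4, Z5 — cost 2×9 + 3×2 + 4×2 + 3×9 = 59
  Shipping 83, fixed 51 → total 134.
  Any other capacity-feasible assignment to {F-α, F-β} ships for at least 83.
Compare {F-α, F-β, F-γ}: its best feasible assignment gives total 141.
Compare {F-α, F-β, F-δ}: its best feasible assignment gives total 146.
Every other set of open sites that can feasibly serve all demand totals ≥ 141 even under its best assignment. Minimum: 134.

134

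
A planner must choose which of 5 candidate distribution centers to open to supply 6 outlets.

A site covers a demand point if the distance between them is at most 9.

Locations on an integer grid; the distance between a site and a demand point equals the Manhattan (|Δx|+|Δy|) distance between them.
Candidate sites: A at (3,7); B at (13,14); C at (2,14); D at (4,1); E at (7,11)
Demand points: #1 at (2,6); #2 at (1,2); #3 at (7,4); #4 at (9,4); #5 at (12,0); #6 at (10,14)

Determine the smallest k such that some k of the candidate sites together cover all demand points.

2

Coverage sets (demand points within 9 of each site):
  A: {#1, #2, #3, #4}
  B: {#6}
  C: {#1, #6}
  D: {#1, #2, #3, #4, #5}
  E: {#3, #4, #6}
No single site covers all 6 demand points.
But {B, D} covers everything, so the minimum is 2.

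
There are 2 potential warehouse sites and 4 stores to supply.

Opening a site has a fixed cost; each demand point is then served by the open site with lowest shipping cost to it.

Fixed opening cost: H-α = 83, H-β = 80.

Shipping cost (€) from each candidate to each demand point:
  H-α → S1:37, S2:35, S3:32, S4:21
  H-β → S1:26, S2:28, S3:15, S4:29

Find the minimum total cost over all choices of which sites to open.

Open {H-β}: assign each demand point to its cheapest open site.
  S1→H-β 26, S2→H-β 28, S3→H-β 15, S4→H-β 29
  shipping cost 98, fixed 80 → total 178.
Compare {H-α}: shipping cost 125 + fixed 83 = 208.
Compare {H-α, H-β}: shipping cost 90 + fixed 163 = 253.

178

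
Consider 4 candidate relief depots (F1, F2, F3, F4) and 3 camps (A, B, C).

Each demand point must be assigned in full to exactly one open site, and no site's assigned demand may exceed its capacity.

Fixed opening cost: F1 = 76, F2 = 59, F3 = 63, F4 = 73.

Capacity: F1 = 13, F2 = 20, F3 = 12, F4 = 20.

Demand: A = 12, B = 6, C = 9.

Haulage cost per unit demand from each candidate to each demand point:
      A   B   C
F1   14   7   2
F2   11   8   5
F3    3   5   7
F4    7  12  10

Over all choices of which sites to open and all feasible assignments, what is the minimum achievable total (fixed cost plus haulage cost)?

251

Open {F2, F3}; cheapest assignment that respects the capacities:
  F2 (cap 20, load 15): B, C — cost 6×8 + 9×5 = 93
  F3 (cap 12, load 12): A — cost 12×3 = 36
  Shipping 129, fixed 122 → total 251.
  Any other capacity-feasible assignment to {F2, F3} ships for at least 129.
Compare {F1, F2, F3}: its best feasible assignment gives total 300.
Compare {F2, F4}: its best feasible assignment gives total 309.
Every other set of open sites that can feasibly serve all demand totals ≥ 300 even under its best assignment. Minimum: 251.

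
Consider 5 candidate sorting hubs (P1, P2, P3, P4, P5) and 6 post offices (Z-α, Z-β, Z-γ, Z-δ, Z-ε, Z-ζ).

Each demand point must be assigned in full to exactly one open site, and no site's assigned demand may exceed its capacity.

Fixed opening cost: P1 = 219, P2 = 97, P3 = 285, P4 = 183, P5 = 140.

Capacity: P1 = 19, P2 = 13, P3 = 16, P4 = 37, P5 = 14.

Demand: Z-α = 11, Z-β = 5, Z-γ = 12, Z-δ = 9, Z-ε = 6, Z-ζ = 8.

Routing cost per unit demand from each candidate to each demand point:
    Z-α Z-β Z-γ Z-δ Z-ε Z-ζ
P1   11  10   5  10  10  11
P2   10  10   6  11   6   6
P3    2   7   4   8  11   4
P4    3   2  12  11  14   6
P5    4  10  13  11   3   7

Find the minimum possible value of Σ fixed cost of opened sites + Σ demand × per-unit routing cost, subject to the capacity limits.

683

Open {P4, P5}; cheapest assignment that respects the capacities:
  P4 (cap 37, load 37): Z-α, Z-β, Z-γ, Z-δ — cost 11×3 + 5×2 + 12×12 + 9×11 = 286
  P5 (cap 14, load 14): Z-ε, Z-ζ — cost 6×3 + 8×7 = 74
  Shipping 360, fixed 323 → total 683.
  Any other capacity-feasible assignment to {P4, P5} ships for at least 360.
Compare {P2, P4, P5}: its best feasible assignment gives total 700.
Compare {P1, P4}: its best feasible assignment gives total 712.
Every other set of open sites that can feasibly serve all demand totals ≥ 700 even under its best assignment. Minimum: 683.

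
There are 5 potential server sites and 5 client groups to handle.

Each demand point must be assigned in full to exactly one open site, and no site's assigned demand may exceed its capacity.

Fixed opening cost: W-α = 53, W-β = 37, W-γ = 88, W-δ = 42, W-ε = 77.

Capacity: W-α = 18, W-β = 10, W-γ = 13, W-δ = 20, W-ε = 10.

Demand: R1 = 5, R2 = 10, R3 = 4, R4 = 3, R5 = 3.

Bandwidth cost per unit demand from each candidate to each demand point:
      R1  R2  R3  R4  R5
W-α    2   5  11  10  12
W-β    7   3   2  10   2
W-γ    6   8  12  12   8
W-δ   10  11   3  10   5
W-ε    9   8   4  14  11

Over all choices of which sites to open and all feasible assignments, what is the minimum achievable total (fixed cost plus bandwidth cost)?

194

Open {W-α, W-β}; cheapest assignment that respects the capacities:
  W-α (cap 18, load 18): R1, R2, R4 — cost 5×2 + 10×5 + 3×10 = 90
  W-β (cap 10, load 7): R3, R5 — cost 4×2 + 3×2 = 14
  Shipping 104, fixed 90 → total 194.
  Any other capacity-feasible assignment to {W-α, W-β} ships for at least 104.
Compare {W-α, W-δ}: its best feasible assignment gives total 212.
Compare {W-β, W-δ}: its best feasible assignment gives total 216.
Every other set of open sites that can feasibly serve all demand totals ≥ 212 even under its best assignment. Minimum: 194.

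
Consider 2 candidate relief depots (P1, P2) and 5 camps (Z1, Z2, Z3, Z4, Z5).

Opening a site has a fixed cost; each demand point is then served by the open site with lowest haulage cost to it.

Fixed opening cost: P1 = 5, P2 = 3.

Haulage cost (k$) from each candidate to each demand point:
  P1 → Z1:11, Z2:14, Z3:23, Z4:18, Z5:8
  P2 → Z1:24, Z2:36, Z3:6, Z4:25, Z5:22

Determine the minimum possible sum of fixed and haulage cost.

65

Open {P1, P2}: assign each demand point to its cheapest open site.
  Z1→P1 11, Z2→P1 14, Z3→P2 6, Z4→P1 18, Z5→P1 8
  haulage cost 57, fixed 8 → total 65.
Compare {P1}: haulage cost 74 + fixed 5 = 79.
Compare {P2}: haulage cost 113 + fixed 3 = 116.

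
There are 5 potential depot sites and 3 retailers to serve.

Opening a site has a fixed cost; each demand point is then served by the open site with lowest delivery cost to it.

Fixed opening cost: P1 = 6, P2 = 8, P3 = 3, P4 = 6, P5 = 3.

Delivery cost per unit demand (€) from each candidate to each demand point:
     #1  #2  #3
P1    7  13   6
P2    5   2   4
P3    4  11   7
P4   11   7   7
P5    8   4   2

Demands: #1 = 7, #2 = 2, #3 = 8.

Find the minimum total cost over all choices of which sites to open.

Open {P3, P5}: assign each demand point to its cheapest open site.
  #1→P3 7×4=28, #2→P5 2×4=8, #3→P5 8×2=16
  delivery cost 52, fixed 6 → total 58.
Compare {P2, P3, P5}: delivery cost 48 + fixed 14 = 62.
Compare {P1, P3, P5}: delivery cost 52 + fixed 12 = 64.
Compare {P3, P4, P5}: delivery cost 52 + fixed 12 = 64.
All other subsets cost ≥ 62. Minimum total cost: 58.

58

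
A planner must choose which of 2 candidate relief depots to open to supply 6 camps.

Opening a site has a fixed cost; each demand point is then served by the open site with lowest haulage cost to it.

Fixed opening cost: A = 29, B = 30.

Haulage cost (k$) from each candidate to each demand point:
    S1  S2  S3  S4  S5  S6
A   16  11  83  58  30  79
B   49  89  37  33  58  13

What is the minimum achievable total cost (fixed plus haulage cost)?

Open {A, B}: assign each demand point to its cheapest open site.
  S1→A 16, S2→A 11, S3→B 37, S4→B 33, S5→A 30, S6→B 13
  haulage cost 140, fixed 59 → total 199.
Compare {A}: haulage cost 277 + fixed 29 = 306.
Compare {B}: haulage cost 279 + fixed 30 = 309.

199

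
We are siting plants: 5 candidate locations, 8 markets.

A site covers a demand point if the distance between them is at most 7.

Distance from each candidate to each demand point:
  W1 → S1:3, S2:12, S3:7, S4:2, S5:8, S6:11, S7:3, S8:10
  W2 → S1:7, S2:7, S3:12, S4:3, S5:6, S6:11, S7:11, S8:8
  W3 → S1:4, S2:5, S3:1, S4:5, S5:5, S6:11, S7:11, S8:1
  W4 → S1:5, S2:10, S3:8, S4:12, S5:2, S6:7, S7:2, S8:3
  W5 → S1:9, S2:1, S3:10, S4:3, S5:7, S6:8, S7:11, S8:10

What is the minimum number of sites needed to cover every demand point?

Coverage sets (demand points within 7 of each site):
  W1: {S1, S3, S4, S7}
  W2: {S1, S2, S4, S5}
  W3: {S1, S2, S3, S4, S5, S8}
  W4: {S1, S5, S6, S7, S8}
  W5: {S2, S4, S5}
No single site covers all 8 demand points.
But {W3, W4} covers everything, so the minimum is 2.

2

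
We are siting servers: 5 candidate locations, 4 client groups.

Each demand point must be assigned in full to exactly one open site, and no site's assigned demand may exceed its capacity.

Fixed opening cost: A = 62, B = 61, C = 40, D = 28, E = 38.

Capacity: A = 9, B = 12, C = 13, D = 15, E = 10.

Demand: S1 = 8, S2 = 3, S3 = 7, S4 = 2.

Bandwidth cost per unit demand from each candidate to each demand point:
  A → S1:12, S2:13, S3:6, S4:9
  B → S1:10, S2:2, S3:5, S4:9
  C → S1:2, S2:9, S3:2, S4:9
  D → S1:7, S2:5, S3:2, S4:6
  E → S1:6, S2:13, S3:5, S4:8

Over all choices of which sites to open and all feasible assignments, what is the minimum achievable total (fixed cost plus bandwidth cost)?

125

Open {C, D}; cheapest assignment that respects the capacities:
  C (cap 13, load 8): S1 — cost 8×2 = 16
  D (cap 15, load 12): S2, S3, S4 — cost 3×5 + 7×2 + 2×6 = 41
  Shipping 57, fixed 68 → total 125.
  Any other capacity-feasible assignment to {C, D} ships for at least 57.
Compare {D, E}: its best feasible assignment gives total 155.
Compare {C, D, E}: its best feasible assignment gives total 163.
Every other set of open sites that can feasibly serve all demand totals ≥ 155 even under its best assignment. Minimum: 125.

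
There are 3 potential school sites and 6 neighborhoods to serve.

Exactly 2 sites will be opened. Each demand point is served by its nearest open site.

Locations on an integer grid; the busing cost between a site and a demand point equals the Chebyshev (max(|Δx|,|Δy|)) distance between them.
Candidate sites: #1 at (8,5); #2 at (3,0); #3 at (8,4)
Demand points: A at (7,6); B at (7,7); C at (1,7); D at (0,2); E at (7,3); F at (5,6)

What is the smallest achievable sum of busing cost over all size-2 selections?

Open {#1, #2}.
  A→#1 1, B→#1 2, C→#1 7, D→#2 3, E→#1 2, F→#1 3  ⇒ total 18.
Compare {#2, #3}: total 19.
Compare {#1, #3}: total 22.

18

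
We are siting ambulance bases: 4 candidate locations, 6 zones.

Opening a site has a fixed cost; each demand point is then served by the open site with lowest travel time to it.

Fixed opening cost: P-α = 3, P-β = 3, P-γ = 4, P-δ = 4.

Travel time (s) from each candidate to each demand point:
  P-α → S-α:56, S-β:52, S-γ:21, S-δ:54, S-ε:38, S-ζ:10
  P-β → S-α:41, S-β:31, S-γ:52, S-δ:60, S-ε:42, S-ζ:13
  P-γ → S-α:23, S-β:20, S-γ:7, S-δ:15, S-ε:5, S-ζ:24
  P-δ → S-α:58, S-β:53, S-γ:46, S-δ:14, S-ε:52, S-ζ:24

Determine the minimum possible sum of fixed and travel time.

Open {P-α, P-γ}: assign each demand point to its cheapest open site.
  S-α→P-γ 23, S-β→P-γ 20, S-γ→P-γ 7, S-δ→P-γ 15, S-ε→P-γ 5, S-ζ→P-α 10
  travel time 80, fixed 7 → total 87.
Compare {P-β, P-γ}: travel time 83 + fixed 7 = 90.
Compare {P-α, P-β, P-γ}: travel time 80 + fixed 10 = 90.
Compare {P-α, P-γ, P-δ}: travel time 79 + fixed 11 = 90.
All other subsets cost ≥ 90. Minimum total cost: 87.

87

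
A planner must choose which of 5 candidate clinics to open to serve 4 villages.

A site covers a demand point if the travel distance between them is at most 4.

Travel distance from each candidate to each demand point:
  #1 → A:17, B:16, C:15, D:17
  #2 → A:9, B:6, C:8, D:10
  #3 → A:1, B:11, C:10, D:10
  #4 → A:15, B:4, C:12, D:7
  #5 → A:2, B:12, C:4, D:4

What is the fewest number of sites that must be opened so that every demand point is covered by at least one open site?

2

Coverage sets (demand points within 4 of each site):
  #1: {}
  #2: {}
  #3: {A}
  #4: {B}
  #5: {A, C, D}
No single site covers all 4 demand points.
But {#4, #5} covers everything, so the minimum is 2.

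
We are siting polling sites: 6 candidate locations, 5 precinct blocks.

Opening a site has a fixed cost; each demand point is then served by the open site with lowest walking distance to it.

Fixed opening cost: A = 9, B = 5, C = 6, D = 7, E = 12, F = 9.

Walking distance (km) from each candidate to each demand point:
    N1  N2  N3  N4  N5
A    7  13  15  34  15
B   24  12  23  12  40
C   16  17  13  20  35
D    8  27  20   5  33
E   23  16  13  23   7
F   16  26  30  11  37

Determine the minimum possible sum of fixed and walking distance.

Open {D, E}: assign each demand point to its cheapest open site.
  N1→D 8, N2→E 16, N3→E 13, N4→D 5, N5→E 7
  walking distance 49, fixed 19 → total 68.
Compare {B, D, E}: walking distance 45 + fixed 24 = 69.
Compare {A, D}: walking distance 55 + fixed 16 = 71.
Compare {A, D, E}: walking distance 45 + fixed 28 = 73.
All other subsets cost ≥ 69. Minimum total cost: 68.

68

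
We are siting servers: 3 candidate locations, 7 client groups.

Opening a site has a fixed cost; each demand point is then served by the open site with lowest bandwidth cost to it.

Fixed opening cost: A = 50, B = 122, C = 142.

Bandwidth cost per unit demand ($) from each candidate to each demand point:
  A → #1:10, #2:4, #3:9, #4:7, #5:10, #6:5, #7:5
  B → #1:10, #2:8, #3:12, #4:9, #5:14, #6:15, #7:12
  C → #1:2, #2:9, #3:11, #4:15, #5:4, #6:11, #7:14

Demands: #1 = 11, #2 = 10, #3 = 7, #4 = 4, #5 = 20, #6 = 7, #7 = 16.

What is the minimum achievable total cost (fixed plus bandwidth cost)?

540

Open {A, C}: assign each demand point to its cheapest open site.
  #1→C 11×2=22, #2→A 10×4=40, #3→A 7×9=63, #4→A 4×7=28, #5→C 20×4=80, #6→A 7×5=35, #7→A 16×5=80
  bandwidth cost 348, fixed 192 → total 540.
Compare {A}: bandwidth cost 556 + fixed 50 = 606.
Compare {A, B, C}: bandwidth cost 348 + fixed 314 = 662.
Compare {A, B}: bandwidth cost 556 + fixed 172 = 728.
All other subsets cost ≥ 606. Minimum total cost: 540.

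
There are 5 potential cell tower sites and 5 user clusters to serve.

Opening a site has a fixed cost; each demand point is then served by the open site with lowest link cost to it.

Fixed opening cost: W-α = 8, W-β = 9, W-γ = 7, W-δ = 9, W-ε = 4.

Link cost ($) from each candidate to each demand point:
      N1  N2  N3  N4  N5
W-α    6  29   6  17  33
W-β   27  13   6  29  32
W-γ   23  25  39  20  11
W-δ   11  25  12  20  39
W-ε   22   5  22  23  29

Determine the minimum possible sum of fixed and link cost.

64

Open {W-α, W-γ, W-ε}: assign each demand point to its cheapest open site.
  N1→W-α 6, N2→W-ε 5, N3→W-α 6, N4→W-α 17, N5→W-γ 11
  link cost 45, fixed 19 → total 64.
Compare {W-α, W-β, W-γ, W-ε}: link cost 45 + fixed 28 = 73.
Compare {W-α, W-γ, W-δ, W-ε}: link cost 45 + fixed 28 = 73.
Compare {W-α, W-ε}: link cost 63 + fixed 12 = 75.
All other subsets cost ≥ 73. Minimum total cost: 64.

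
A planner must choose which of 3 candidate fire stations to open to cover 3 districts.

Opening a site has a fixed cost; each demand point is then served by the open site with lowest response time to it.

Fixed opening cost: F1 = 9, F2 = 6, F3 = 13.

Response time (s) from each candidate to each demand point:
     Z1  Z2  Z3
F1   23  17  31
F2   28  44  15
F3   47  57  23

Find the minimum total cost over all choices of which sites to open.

Open {F1, F2}: assign each demand point to its cheapest open site.
  Z1→F1 23, Z2→F1 17, Z3→F2 15
  response time 55, fixed 15 → total 70.
Compare {F1}: response time 71 + fixed 9 = 80.
Compare {F1, F2, F3}: response time 55 + fixed 28 = 83.
Compare {F1, F3}: response time 63 + fixed 22 = 85.
All other subsets cost ≥ 80. Minimum total cost: 70.

70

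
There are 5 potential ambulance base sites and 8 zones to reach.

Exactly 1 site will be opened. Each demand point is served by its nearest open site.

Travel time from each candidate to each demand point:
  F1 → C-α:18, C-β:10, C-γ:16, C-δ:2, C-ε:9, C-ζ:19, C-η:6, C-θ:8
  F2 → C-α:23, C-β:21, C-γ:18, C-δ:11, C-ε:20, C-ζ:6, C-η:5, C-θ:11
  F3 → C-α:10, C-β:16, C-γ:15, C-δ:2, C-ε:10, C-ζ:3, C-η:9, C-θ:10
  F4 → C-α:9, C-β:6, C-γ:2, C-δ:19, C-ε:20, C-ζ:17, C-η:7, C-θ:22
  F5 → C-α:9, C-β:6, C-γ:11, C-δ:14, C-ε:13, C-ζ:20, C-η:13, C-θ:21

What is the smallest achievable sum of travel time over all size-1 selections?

Open {F3}.
  C-α→F3 10, C-β→F3 16, C-γ→F3 15, C-δ→F3 2, C-ε→F3 10, C-ζ→F3 3, C-η→F3 9, C-θ→F3 10  ⇒ total 75.
Compare {F1}: total 88.
Compare {F4}: total 102.
No size-1 selection does better; minimum is 75.

75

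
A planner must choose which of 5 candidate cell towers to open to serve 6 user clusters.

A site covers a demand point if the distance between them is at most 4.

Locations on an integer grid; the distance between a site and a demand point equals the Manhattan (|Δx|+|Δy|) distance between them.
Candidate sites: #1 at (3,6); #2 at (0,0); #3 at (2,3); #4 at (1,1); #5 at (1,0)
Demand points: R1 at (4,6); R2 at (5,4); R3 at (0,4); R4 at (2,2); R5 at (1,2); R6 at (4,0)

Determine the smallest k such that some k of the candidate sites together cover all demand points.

Coverage sets (demand points within 4 of each site):
  #1: {R1, R2}
  #2: {R3, R4, R5, R6}
  #3: {R2, R3, R4, R5}
  #4: {R3, R4, R5, R6}
  #5: {R4, R5, R6}
No single site covers all 6 demand points.
But {#1, #2} covers everything, so the minimum is 2.

2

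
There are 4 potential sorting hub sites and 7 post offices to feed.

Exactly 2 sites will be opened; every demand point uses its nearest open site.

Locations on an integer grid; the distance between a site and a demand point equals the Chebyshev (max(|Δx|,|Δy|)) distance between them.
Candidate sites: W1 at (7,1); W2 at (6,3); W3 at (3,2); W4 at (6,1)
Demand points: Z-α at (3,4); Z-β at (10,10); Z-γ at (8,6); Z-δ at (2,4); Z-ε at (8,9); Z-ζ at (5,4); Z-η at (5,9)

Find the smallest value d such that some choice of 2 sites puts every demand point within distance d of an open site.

Open {W1, W2}.
  Farthest demand point is Z-β at distance 7 (to W2); all others are ≤ 7.
With {W2, W3} the worst case is 7.
With {W2, W4} the worst case is 7.
No size-2 selection achieves below 7.

7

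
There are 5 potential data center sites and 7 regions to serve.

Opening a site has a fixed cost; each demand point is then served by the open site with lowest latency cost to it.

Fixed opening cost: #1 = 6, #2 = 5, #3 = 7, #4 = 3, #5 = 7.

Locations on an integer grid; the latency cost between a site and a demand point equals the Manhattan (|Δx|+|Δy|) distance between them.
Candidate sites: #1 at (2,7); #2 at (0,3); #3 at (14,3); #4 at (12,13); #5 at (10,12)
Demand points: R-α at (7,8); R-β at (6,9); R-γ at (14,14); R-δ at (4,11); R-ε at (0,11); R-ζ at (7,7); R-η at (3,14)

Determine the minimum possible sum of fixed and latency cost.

Open {#1, #4}: assign each demand point to its cheapest open site.
  R-α→#1 6, R-β→#1 6, R-γ→#4 3, R-δ→#1 6, R-ε→#1 6, R-ζ→#1 5, R-η→#1 8
  latency cost 40, fixed 9 → total 49.
Compare {#1, #2, #4}: latency cost 40 + fixed 14 = 54.
Compare {#1, #5}: latency cost 43 + fixed 13 = 56.
Compare {#1, #3, #4}: latency cost 40 + fixed 16 = 56.
All other subsets cost ≥ 54. Minimum total cost: 49.

49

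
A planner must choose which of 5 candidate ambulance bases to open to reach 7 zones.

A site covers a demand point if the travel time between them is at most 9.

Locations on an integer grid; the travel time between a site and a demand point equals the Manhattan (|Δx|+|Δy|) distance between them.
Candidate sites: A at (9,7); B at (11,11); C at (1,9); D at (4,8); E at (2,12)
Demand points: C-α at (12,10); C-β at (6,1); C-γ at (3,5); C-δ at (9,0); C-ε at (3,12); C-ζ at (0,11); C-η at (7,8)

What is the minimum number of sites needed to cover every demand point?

2

Coverage sets (demand points within 9 of each site):
  A: {C-α, C-β, C-γ, C-δ, C-η}
  B: {C-α, C-ε, C-η}
  C: {C-γ, C-ε, C-ζ, C-η}
  D: {C-β, C-γ, C-ε, C-ζ, C-η}
  E: {C-γ, C-ε, C-ζ, C-η}
No single site covers all 7 demand points.
But {A, C} covers everything, so the minimum is 2.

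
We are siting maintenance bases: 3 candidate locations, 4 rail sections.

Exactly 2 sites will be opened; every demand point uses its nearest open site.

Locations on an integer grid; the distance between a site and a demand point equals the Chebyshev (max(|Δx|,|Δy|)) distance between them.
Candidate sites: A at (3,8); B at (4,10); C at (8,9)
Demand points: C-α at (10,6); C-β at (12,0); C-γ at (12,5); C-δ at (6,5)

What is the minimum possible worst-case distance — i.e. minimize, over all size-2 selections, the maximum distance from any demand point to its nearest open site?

Open {A, B}.
  Farthest demand point is C-β at distance 9 (to A); all others are ≤ 9.
With {A, C} the worst case is 9.
With {B, C} the worst case is 9.
No size-2 selection achieves below 9.

9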